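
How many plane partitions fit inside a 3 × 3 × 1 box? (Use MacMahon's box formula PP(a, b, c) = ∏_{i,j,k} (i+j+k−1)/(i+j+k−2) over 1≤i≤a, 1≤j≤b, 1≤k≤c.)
PP(3, 3, 1) = 20

Evaluate the triple product over i = 1..3, j = 1..3, k = 1..1. The factors are (2/1) · (3/2) · (4/3) · (3/2) · (4/3) · (5/4) · (4/3) · (5/4) · … (9 factors total). The numerators and denominators telescope so the product is an integer; carrying out the multiplication exactly gives PP(3, 3, 1) = 20.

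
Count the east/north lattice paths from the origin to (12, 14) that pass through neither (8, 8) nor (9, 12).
Number of paths = 4659200

Inclusion–exclusion. Total paths: C(26, 12) = 9657700. Through P₁: C(16, 8)·C(10, 4) = 2702700. Through P₂: C(21, 9)·C(5, 3) = 2939300. Since P₁ is strictly southwest of P₂, a monotone path through both must visit P₁ then P₂; paths through both = C(16, 8)·C(5, 1)·C(5, 3) = 643500. Avoid both = 9657700 − 2702700 − 2939300 + 643500 = 4659200.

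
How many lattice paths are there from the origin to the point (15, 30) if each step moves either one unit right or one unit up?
Number of paths = 344867425584

A monotone lattice path from (0, 0) to (15, 30) consists of 15 east steps and 30 north steps in some order, so it is determined by which 15 of the 45 steps are east. The count is C(45, 15) = 344867425584.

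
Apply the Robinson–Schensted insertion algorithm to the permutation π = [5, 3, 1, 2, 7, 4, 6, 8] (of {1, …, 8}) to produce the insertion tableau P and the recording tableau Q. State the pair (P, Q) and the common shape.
P = [1, 2, 4, 6, 8] / [3, 7] / [5];  Q = [1, 4, 5, 7, 8] / [2, 6] / [3];  common shape = (5, 2, 1)

Row-insert the values π_1, π_2, … into P one at a time, bumping the leftmost entry strictly greater than the inserted value down to the next row. The recording tableau Q records, in position (i, j), the step at which that cell was added to P.
  Insert 5 (step 1): P = [5];  Q = [1]
  Insert 3 (step 2): P = [3] / [5];  Q = [1] / [2]
  Insert 1 (step 3): P = [1] / [3] / [5];  Q = [1] / [2] / [3]
  Insert 2 (step 4): P = [1, 2] / [3] / [5];  Q = [1, 4] / [2] / [3]
  Insert 7 (step 5): P = [1, 2, 7] / [3] / [5];  Q = [1, 4, 5] / [2] / [3]
  Insert 4 (step 6): P = [1, 2, 4] / [3, 7] / [5];  Q = [1, 4, 5] / [2, 6] / [3]
  Insert 6 (step 7): P = [1, 2, 4, 6] / [3, 7] / [5];  Q = [1, 4, 5, 7] / [2, 6] / [3]
  Insert 8 (step 8): P = [1, 2, 4, 6, 8] / [3, 7] / [5];  Q = [1, 4, 5, 7, 8] / [2, 6] / [3]
Final shape: (5, 2, 1).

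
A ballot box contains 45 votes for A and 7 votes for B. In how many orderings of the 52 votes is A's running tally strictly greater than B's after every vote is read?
Strict-lead orderings = 97765640

Total orderings of the 52 votes with 45 for A: C(52, 45) = 133784560. By the Bertrand ballot formula (Cycle Lemma / reflection principle), the number of orderings in which A is strictly ahead of B throughout is (p − q)/(p + q) · C(p + q, p) = (45 − 7)/(45 + 7) · 133784560 = 97765640.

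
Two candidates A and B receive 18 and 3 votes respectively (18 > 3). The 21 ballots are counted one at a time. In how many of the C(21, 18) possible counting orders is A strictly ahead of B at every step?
Strict-lead orderings = 950

Total orderings of the 21 votes with 18 for A: C(21, 18) = 1330. By the Bertrand ballot formula (Cycle Lemma / reflection principle), the number of orderings in which A is strictly ahead of B throughout is (p − q)/(p + q) · C(p + q, p) = (18 − 3)/(18 + 3) · 1330 = 950.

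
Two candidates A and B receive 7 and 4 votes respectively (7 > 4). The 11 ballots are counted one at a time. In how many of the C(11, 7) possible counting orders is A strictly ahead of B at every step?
Strict-lead orderings = 90

Total orderings of the 11 votes with 7 for A: C(11, 7) = 330. By the Bertrand ballot formula (Cycle Lemma / reflection principle), the number of orderings in which A is strictly ahead of B throughout is (p − q)/(p + q) · C(p + q, p) = (7 − 4)/(7 + 4) · 330 = 90.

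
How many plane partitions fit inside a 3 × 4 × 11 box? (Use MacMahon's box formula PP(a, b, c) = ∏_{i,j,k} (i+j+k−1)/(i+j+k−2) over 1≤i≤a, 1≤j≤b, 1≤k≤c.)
PP(3, 4, 11) = 78835120

Evaluate the triple product over i = 1..3, j = 1..4, k = 1..11. The factors are (2/1) · (3/2) · (4/3) · (5/4) · (6/5) · (7/6) · (8/7) · (9/8) · … (132 factors total). The numerators and denominators telescope so the product is an integer; carrying out the multiplication exactly gives PP(3, 4, 11) = 78835120.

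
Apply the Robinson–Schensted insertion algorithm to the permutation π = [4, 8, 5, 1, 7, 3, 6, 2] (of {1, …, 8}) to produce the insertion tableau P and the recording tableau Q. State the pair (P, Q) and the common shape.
P = [1, 2, 6] / [3, 5, 7] / [4] / [8];  Q = [1, 2, 5] / [3, 6, 7] / [4] / [8];  common shape = (3, 3, 1, 1)

Row-insert the values π_1, π_2, … into P one at a time, bumping the leftmost entry strictly greater than the inserted value down to the next row. The recording tableau Q records, in position (i, j), the step at which that cell was added to P.
  Insert 4 (step 1): P = [4];  Q = [1]
  Insert 8 (step 2): P = [4, 8];  Q = [1, 2]
  Insert 5 (step 3): P = [4, 5] / [8];  Q = [1, 2] / [3]
  Insert 1 (step 4): P = [1, 5] / [4] / [8];  Q = [1, 2] / [3] / [4]
  Insert 7 (step 5): P = [1, 5, 7] / [4] / [8];  Q = [1, 2, 5] / [3] / [4]
  Insert 3 (step 6): P = [1, 3, 7] / [4, 5] / [8];  Q = [1, 2, 5] / [3, 6] / [4]
  Insert 6 (step 7): P = [1, 3, 6] / [4, 5, 7] / [8];  Q = [1, 2, 5] / [3, 6, 7] / [4]
  Insert 2 (step 8): P = [1, 2, 6] / [3, 5, 7] / [4] / [8];  Q = [1, 2, 5] / [3, 6, 7] / [4] / [8]
Final shape: (3, 3, 1, 1).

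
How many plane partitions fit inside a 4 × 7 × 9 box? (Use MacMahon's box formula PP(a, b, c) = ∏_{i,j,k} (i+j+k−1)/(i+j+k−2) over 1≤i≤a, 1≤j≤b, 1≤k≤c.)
PP(4, 7, 9) = 10323075958624

Evaluate the triple product over i = 1..4, j = 1..7, k = 1..9. The factors are (2/1) · (3/2) · (4/3) · (5/4) · (6/5) · (7/6) · (8/7) · (9/8) · … (252 factors total). The numerators and denominators telescope so the product is an integer; carrying out the multiplication exactly gives PP(4, 7, 9) = 10323075958624.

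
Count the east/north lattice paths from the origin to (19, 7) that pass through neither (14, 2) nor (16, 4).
Number of paths = 545060

Inclusion–exclusion. Total paths: C(26, 19) = 657800. Through P₁: C(16, 14)·C(10, 5) = 30240. Through P₂: C(20, 16)·C(6, 3) = 96900. Since P₁ is strictly southwest of P₂, a monotone path through both must visit P₁ then P₂; paths through both = C(16, 14)·C(4, 2)·C(6, 3) = 14400. Avoid both = 657800 − 30240 − 96900 + 14400 = 545060.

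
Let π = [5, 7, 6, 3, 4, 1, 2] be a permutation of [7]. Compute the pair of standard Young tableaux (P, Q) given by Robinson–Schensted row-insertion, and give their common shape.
P = [1, 2] / [3, 4] / [5, 6] / [7];  Q = [1, 2] / [3, 5] / [4, 7] / [6];  common shape = (2, 2, 2, 1)

Row-insert the values π_1, π_2, … into P one at a time, bumping the leftmost entry strictly greater than the inserted value down to the next row. The recording tableau Q records, in position (i, j), the step at which that cell was added to P.
  Insert 5 (step 1): P = [5];  Q = [1]
  Insert 7 (step 2): P = [5, 7];  Q = [1, 2]
  Insert 6 (step 3): P = [5, 6] / [7];  Q = [1, 2] / [3]
  Insert 3 (step 4): P = [3, 6] / [5] / [7];  Q = [1, 2] / [3] / [4]
  Insert 4 (step 5): P = [3, 4] / [5, 6] / [7];  Q = [1, 2] / [3, 5] / [4]
  Insert 1 (step 6): P = [1, 4] / [3, 6] / [5] / [7];  Q = [1, 2] / [3, 5] / [4] / [6]
  Insert 2 (step 7): P = [1, 2] / [3, 4] / [5, 6] / [7];  Q = [1, 2] / [3, 5] / [4, 7] / [6]
Final shape: (2, 2, 2, 1).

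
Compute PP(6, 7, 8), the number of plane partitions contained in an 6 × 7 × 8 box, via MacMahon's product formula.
PP(6, 7, 8) = 19702998159210080

Evaluate the triple product over i = 1..6, j = 1..7, k = 1..8. The factors are (2/1) · (3/2) · (4/3) · (5/4) · (6/5) · (7/6) · (8/7) · (9/8) · … (336 factors total). The numerators and denominators telescope so the product is an integer; carrying out the multiplication exactly gives PP(6, 7, 8) = 19702998159210080.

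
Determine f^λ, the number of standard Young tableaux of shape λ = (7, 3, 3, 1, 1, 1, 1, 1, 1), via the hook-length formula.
# SYT of shape (7, 3, 3, 1, 1, 1, 1, 1, 1) = 7759752

Hook-length formula: f^λ = n! / Π hook(c), product over all cells c of the Young diagram. For λ = (7, 3, 3, 1, 1, 1, 1, 1, 1), n = 19 boxes. Hook lengths by row (left-to-right, top-to-bottom): [15, 8, 7, 4, 3, 2, 1]; [10, 3, 2]; [9, 2, 1]; [6]; [5]; [4]; [3]; [2]; [1]. Product of hooks = 15676416000. So f^λ = 19! / 15676416000 = 121645100408832000 / 15676416000 = 7759752.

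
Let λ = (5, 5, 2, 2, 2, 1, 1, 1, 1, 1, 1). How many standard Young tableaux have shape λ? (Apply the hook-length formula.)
# SYT of shape (5, 5, 2, 2, 2, 1, 1, 1, 1, 1, 1) = 213393180

Hook-length formula: f^λ = n! / Π hook(c), product over all cells c of the Young diagram. For λ = (5, 5, 2, 2, 2, 1, 1, 1, 1, 1, 1), n = 22 boxes. Hook lengths by row (left-to-right, top-to-bottom): [15, 8, 4, 3, 2]; [14, 7, 3, 2, 1]; [10, 3]; [9, 2]; [8, 1]; [6]; [5]; [4]; [3]; [2]; [1]. Product of hooks = 5267275776000. So f^λ = 22! / 5267275776000 = 1124000727777607680000 / 5267275776000 = 213393180.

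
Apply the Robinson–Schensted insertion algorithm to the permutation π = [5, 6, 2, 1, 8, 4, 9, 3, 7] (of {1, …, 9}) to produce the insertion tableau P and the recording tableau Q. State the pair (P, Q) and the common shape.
P = [1, 3, 7, 9] / [2, 4, 8] / [5, 6];  Q = [1, 2, 5, 7] / [3, 6, 9] / [4, 8];  common shape = (4, 3, 2)

Row-insert the values π_1, π_2, … into P one at a time, bumping the leftmost entry strictly greater than the inserted value down to the next row. The recording tableau Q records, in position (i, j), the step at which that cell was added to P.
  Insert 5 (step 1): P = [5];  Q = [1]
  Insert 6 (step 2): P = [5, 6];  Q = [1, 2]
  Insert 2 (step 3): P = [2, 6] / [5];  Q = [1, 2] / [3]
  Insert 1 (step 4): P = [1, 6] / [2] / [5];  Q = [1, 2] / [3] / [4]
  Insert 8 (step 5): P = [1, 6, 8] / [2] / [5];  Q = [1, 2, 5] / [3] / [4]
  Insert 4 (step 6): P = [1, 4, 8] / [2, 6] / [5];  Q = [1, 2, 5] / [3, 6] / [4]
  Insert 9 (step 7): P = [1, 4, 8, 9] / [2, 6] / [5];  Q = [1, 2, 5, 7] / [3, 6] / [4]
  Insert 3 (step 8): P = [1, 3, 8, 9] / [2, 4] / [5, 6];  Q = [1, 2, 5, 7] / [3, 6] / [4, 8]
  Insert 7 (step 9): P = [1, 3, 7, 9] / [2, 4, 8] / [5, 6];  Q = [1, 2, 5, 7] / [3, 6, 9] / [4, 8]
Final shape: (4, 3, 2).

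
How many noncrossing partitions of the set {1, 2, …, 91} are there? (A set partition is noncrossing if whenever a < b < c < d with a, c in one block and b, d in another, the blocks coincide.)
C_91 = 3935312233584004685417853572763349509774031680023800

These noncrossing partitions are counted by the Catalan number C_n = (1/(n + 1)) · C(2n, n). For n = 91: C_91 = (1/92) · C(182, 91) = 362048725489728431058442528694228154899210914562189600/92 = 3935312233584004685417853572763349509774031680023800.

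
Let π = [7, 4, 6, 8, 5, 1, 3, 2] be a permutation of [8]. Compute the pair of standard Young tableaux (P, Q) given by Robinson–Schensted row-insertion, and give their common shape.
P = [1, 2, 8] / [3, 5] / [4] / [6] / [7];  Q = [1, 3, 4] / [2, 7] / [5] / [6] / [8];  common shape = (3, 2, 1, 1, 1)

Row-insert the values π_1, π_2, … into P one at a time, bumping the leftmost entry strictly greater than the inserted value down to the next row. The recording tableau Q records, in position (i, j), the step at which that cell was added to P.
  Insert 7 (step 1): P = [7];  Q = [1]
  Insert 4 (step 2): P = [4] / [7];  Q = [1] / [2]
  Insert 6 (step 3): P = [4, 6] / [7];  Q = [1, 3] / [2]
  Insert 8 (step 4): P = [4, 6, 8] / [7];  Q = [1, 3, 4] / [2]
  Insert 5 (step 5): P = [4, 5, 8] / [6] / [7];  Q = [1, 3, 4] / [2] / [5]
  Insert 1 (step 6): P = [1, 5, 8] / [4] / [6] / [7];  Q = [1, 3, 4] / [2] / [5] / [6]
  Insert 3 (step 7): P = [1, 3, 8] / [4, 5] / [6] / [7];  Q = [1, 3, 4] / [2, 7] / [5] / [6]
  Insert 2 (step 8): P = [1, 2, 8] / [3, 5] / [4] / [6] / [7];  Q = [1, 3, 4] / [2, 7] / [5] / [6] / [8]
Final shape: (3, 2, 1, 1, 1).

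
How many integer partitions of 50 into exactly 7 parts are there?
p(50, 7 parts) = 8946

Partitions of n into exactly k parts are in bijection with partitions of n − k into at most k parts (subtract 1 from each part). So p(50, exactly 7) = p(43, parts ≤ 7). Computing via the recurrence p(m, j) = p(m, j−1) + p(m−j, j) gives 8946.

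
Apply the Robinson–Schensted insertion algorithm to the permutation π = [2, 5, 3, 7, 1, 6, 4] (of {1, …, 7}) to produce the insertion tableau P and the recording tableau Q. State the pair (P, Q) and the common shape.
P = [1, 3, 4] / [2, 6] / [5, 7];  Q = [1, 2, 4] / [3, 6] / [5, 7];  common shape = (3, 2, 2)

Row-insert the values π_1, π_2, … into P one at a time, bumping the leftmost entry strictly greater than the inserted value down to the next row. The recording tableau Q records, in position (i, j), the step at which that cell was added to P.
  Insert 2 (step 1): P = [2];  Q = [1]
  Insert 5 (step 2): P = [2, 5];  Q = [1, 2]
  Insert 3 (step 3): P = [2, 3] / [5];  Q = [1, 2] / [3]
  Insert 7 (step 4): P = [2, 3, 7] / [5];  Q = [1, 2, 4] / [3]
  Insert 1 (step 5): P = [1, 3, 7] / [2] / [5];  Q = [1, 2, 4] / [3] / [5]
  Insert 6 (step 6): P = [1, 3, 6] / [2, 7] / [5];  Q = [1, 2, 4] / [3, 6] / [5]
  Insert 4 (step 7): P = [1, 3, 4] / [2, 6] / [5, 7];  Q = [1, 2, 4] / [3, 6] / [5, 7]
Final shape: (3, 2, 2).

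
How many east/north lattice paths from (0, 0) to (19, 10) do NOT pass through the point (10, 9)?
Number of paths = 19106230

Total paths from (0, 0) to (19, 10): C(29, 19) = 20030010. Paths through (10, 9): (paths (0, 0) → (10, 9)) × (paths (10, 9) → (19, 10)) = C(19, 10) · C(10, 9) = 92378 · 10 = 923780. Avoidance count = 20030010 − 923780 = 19106230.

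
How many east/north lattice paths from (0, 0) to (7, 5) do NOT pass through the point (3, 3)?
Number of paths = 492

Total paths from (0, 0) to (7, 5): C(12, 7) = 792. Paths through (3, 3): (paths (0, 0) → (3, 3)) × (paths (3, 3) → (7, 5)) = C(6, 3) · C(6, 4) = 20 · 15 = 300. Avoidance count = 792 − 300 = 492.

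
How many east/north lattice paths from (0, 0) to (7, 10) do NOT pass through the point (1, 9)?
Number of paths = 19378

Total paths from (0, 0) to (7, 10): C(17, 7) = 19448. Paths through (1, 9): (paths (0, 0) → (1, 9)) × (paths (1, 9) → (7, 10)) = C(10, 1) · C(7, 6) = 10 · 7 = 70. Avoidance count = 19448 − 70 = 19378.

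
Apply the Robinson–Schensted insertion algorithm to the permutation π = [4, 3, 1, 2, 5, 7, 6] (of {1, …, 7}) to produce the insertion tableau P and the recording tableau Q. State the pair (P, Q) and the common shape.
P = [1, 2, 5, 6] / [3, 7] / [4];  Q = [1, 4, 5, 6] / [2, 7] / [3];  common shape = (4, 2, 1)

Row-insert the values π_1, π_2, … into P one at a time, bumping the leftmost entry strictly greater than the inserted value down to the next row. The recording tableau Q records, in position (i, j), the step at which that cell was added to P.
  Insert 4 (step 1): P = [4];  Q = [1]
  Insert 3 (step 2): P = [3] / [4];  Q = [1] / [2]
  Insert 1 (step 3): P = [1] / [3] / [4];  Q = [1] / [2] / [3]
  Insert 2 (step 4): P = [1, 2] / [3] / [4];  Q = [1, 4] / [2] / [3]
  Insert 5 (step 5): P = [1, 2, 5] / [3] / [4];  Q = [1, 4, 5] / [2] / [3]
  Insert 7 (step 6): P = [1, 2, 5, 7] / [3] / [4];  Q = [1, 4, 5, 6] / [2] / [3]
  Insert 6 (step 7): P = [1, 2, 5, 6] / [3, 7] / [4];  Q = [1, 4, 5, 6] / [2, 7] / [3]
Final shape: (4, 2, 1).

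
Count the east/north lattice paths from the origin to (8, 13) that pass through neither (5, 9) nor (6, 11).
Number of paths = 95200

Inclusion–exclusion. Total paths: C(21, 8) = 203490. Through P₁: C(14, 5)·C(7, 3) = 70070. Through P₂: C(17, 6)·C(4, 2) = 74256. Since P₁ is strictly southwest of P₂, a monotone path through both must visit P₁ then P₂; paths through both = C(14, 5)·C(3, 1)·C(4, 2) = 36036. Avoid both = 203490 − 70070 − 74256 + 36036 = 95200.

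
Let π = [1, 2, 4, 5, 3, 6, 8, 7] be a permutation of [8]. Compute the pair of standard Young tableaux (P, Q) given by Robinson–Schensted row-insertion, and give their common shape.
P = [1, 2, 3, 5, 6, 7] / [4, 8];  Q = [1, 2, 3, 4, 6, 7] / [5, 8];  common shape = (6, 2)

Row-insert the values π_1, π_2, … into P one at a time, bumping the leftmost entry strictly greater than the inserted value down to the next row. The recording tableau Q records, in position (i, j), the step at which that cell was added to P.
  Insert 1 (step 1): P = [1];  Q = [1]
  Insert 2 (step 2): P = [1, 2];  Q = [1, 2]
  Insert 4 (step 3): P = [1, 2, 4];  Q = [1, 2, 3]
  Insert 5 (step 4): P = [1, 2, 4, 5];  Q = [1, 2, 3, 4]
  Insert 3 (step 5): P = [1, 2, 3, 5] / [4];  Q = [1, 2, 3, 4] / [5]
  Insert 6 (step 6): P = [1, 2, 3, 5, 6] / [4];  Q = [1, 2, 3, 4, 6] / [5]
  Insert 8 (step 7): P = [1, 2, 3, 5, 6, 8] / [4];  Q = [1, 2, 3, 4, 6, 7] / [5]
  Insert 7 (step 8): P = [1, 2, 3, 5, 6, 7] / [4, 8];  Q = [1, 2, 3, 4, 6, 7] / [5, 8]
Final shape: (6, 2).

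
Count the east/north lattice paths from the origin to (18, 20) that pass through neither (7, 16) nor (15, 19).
Number of paths = 25981294845

Inclusion–exclusion. Total paths: C(38, 18) = 33578000610. Through P₁: C(23, 7)·C(15, 11) = 334639305. Through P₂: C(34, 15)·C(4, 3) = 7423870080. Since P₁ is strictly southwest of P₂, a monotone path through both must visit P₁ then P₂; paths through both = C(23, 7)·C(11, 8)·C(4, 3) = 161803620. Avoid both = 33578000610 − 334639305 − 7423870080 + 161803620 = 25981294845.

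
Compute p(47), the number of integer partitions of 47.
p(47) = 124754

Compute p(n) via the recurrence p(n, m) = p(n, m−1) + p(n−m, m), where p(n, m) counts partitions of n with all parts ≤ m and p(n) = p(n, n). The base cases are p(0, m) = 1 and p(n, 0) = 0 for n > 0. Filling the table yields p(47) = 124754. (Euler's pentagonal recurrence is an alternative.)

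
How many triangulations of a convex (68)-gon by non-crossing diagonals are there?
C_66 = 5632681584560312734993915705849145100

These polygon triangulations are counted by the Catalan number C_n = (1/(n + 1)) · C(2n, n). For n = 66: C_66 = (1/67) · C(132, 66) = 377389666165540953244592352291892721700/67 = 5632681584560312734993915705849145100.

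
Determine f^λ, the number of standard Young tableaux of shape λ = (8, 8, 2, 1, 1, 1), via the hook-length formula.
# SYT of shape (8, 8, 2, 1, 1, 1) = 41783280

Hook-length formula: f^λ = n! / Π hook(c), product over all cells c of the Young diagram. For λ = (8, 8, 2, 1, 1, 1), n = 21 boxes. Hook lengths by row (left-to-right, top-to-bottom): [13, 9, 7, 6, 5, 4, 3, 2]; [12, 8, 6, 5, 4, 3, 2, 1]; [5, 1]; [3]; [2]; [1]. Product of hooks = 1222760448000. So f^λ = 21! / 1222760448000 = 51090942171709440000 / 1222760448000 = 41783280.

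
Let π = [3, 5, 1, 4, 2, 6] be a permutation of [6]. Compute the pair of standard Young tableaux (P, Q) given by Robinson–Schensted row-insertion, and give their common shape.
P = [1, 2, 6] / [3, 4] / [5];  Q = [1, 2, 6] / [3, 4] / [5];  common shape = (3, 2, 1)

Row-insert the values π_1, π_2, … into P one at a time, bumping the leftmost entry strictly greater than the inserted value down to the next row. The recording tableau Q records, in position (i, j), the step at which that cell was added to P.
  Insert 3 (step 1): P = [3];  Q = [1]
  Insert 5 (step 2): P = [3, 5];  Q = [1, 2]
  Insert 1 (step 3): P = [1, 5] / [3];  Q = [1, 2] / [3]
  Insert 4 (step 4): P = [1, 4] / [3, 5];  Q = [1, 2] / [3, 4]
  Insert 2 (step 5): P = [1, 2] / [3, 4] / [5];  Q = [1, 2] / [3, 4] / [5]
  Insert 6 (step 6): P = [1, 2, 6] / [3, 4] / [5];  Q = [1, 2, 6] / [3, 4] / [5]
Final shape: (3, 2, 1).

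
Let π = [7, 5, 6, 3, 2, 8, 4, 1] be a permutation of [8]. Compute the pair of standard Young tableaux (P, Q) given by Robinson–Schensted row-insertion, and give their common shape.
P = [1, 4, 8] / [2, 6] / [3] / [5] / [7];  Q = [1, 3, 6] / [2, 7] / [4] / [5] / [8];  common shape = (3, 2, 1, 1, 1)

Row-insert the values π_1, π_2, … into P one at a time, bumping the leftmost entry strictly greater than the inserted value down to the next row. The recording tableau Q records, in position (i, j), the step at which that cell was added to P.
  Insert 7 (step 1): P = [7];  Q = [1]
  Insert 5 (step 2): P = [5] / [7];  Q = [1] / [2]
  Insert 6 (step 3): P = [5, 6] / [7];  Q = [1, 3] / [2]
  Insert 3 (step 4): P = [3, 6] / [5] / [7];  Q = [1, 3] / [2] / [4]
  Insert 2 (step 5): P = [2, 6] / [3] / [5] / [7];  Q = [1, 3] / [2] / [4] / [5]
  Insert 8 (step 6): P = [2, 6, 8] / [3] / [5] / [7];  Q = [1, 3, 6] / [2] / [4] / [5]
  Insert 4 (step 7): P = [2, 4, 8] / [3, 6] / [5] / [7];  Q = [1, 3, 6] / [2, 7] / [4] / [5]
  Insert 1 (step 8): P = [1, 4, 8] / [2, 6] / [3] / [5] / [7];  Q = [1, 3, 6] / [2, 7] / [4] / [5] / [8]
Final shape: (3, 2, 1, 1, 1).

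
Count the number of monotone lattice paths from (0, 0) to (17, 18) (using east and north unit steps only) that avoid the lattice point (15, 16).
Number of paths = 2734326480

Total paths from (0, 0) to (17, 18): C(35, 17) = 4537567650. Paths through (15, 16): (paths (0, 0) → (15, 16)) × (paths (15, 16) → (17, 18)) = C(31, 15) · C(4, 2) = 300540195 · 6 = 1803241170. Avoidance count = 4537567650 − 1803241170 = 2734326480.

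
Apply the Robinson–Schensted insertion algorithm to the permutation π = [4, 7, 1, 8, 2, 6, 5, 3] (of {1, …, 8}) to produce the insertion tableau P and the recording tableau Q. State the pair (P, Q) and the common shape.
P = [1, 2, 3] / [4, 5, 8] / [6] / [7];  Q = [1, 2, 4] / [3, 5, 6] / [7] / [8];  common shape = (3, 3, 1, 1)

Row-insert the values π_1, π_2, … into P one at a time, bumping the leftmost entry strictly greater than the inserted value down to the next row. The recording tableau Q records, in position (i, j), the step at which that cell was added to P.
  Insert 4 (step 1): P = [4];  Q = [1]
  Insert 7 (step 2): P = [4, 7];  Q = [1, 2]
  Insert 1 (step 3): P = [1, 7] / [4];  Q = [1, 2] / [3]
  Insert 8 (step 4): P = [1, 7, 8] / [4];  Q = [1, 2, 4] / [3]
  Insert 2 (step 5): P = [1, 2, 8] / [4, 7];  Q = [1, 2, 4] / [3, 5]
  Insert 6 (step 6): P = [1, 2, 6] / [4, 7, 8];  Q = [1, 2, 4] / [3, 5, 6]
  Insert 5 (step 7): P = [1, 2, 5] / [4, 6, 8] / [7];  Q = [1, 2, 4] / [3, 5, 6] / [7]
  Insert 3 (step 8): P = [1, 2, 3] / [4, 5, 8] / [6] / [7];  Q = [1, 2, 4] / [3, 5, 6] / [7] / [8]
Final shape: (3, 3, 1, 1).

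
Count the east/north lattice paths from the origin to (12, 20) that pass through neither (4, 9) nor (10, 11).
Number of paths = 153453430

Inclusion–exclusion. Total paths: C(32, 12) = 225792840. Through P₁: C(13, 4)·C(19, 8) = 54041130. Through P₂: C(21, 10)·C(11, 2) = 19399380. Since P₁ is strictly southwest of P₂, a monotone path through both must visit P₁ then P₂; paths through both = C(13, 4)·C(8, 6)·C(11, 2) = 1101100. Avoid both = 225792840 − 54041130 − 19399380 + 1101100 = 153453430.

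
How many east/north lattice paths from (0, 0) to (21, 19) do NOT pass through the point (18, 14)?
Number of paths = 104882014800

Total paths from (0, 0) to (21, 19): C(40, 21) = 131282408400. Paths through (18, 14): (paths (0, 0) → (18, 14)) × (paths (18, 14) → (21, 19)) = C(32, 18) · C(8, 3) = 471435600 · 56 = 26400393600. Avoidance count = 131282408400 − 26400393600 = 104882014800.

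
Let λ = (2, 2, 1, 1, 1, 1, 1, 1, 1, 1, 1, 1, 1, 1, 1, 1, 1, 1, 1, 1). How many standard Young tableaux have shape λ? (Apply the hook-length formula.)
# SYT of shape (2, 2, 1, 1, 1, 1, 1, 1, 1, 1, 1, 1, 1, 1, 1, 1, 1, 1, 1, 1) = 209

Hook-length formula: f^λ = n! / Π hook(c), product over all cells c of the Young diagram. For λ = (2, 2, 1, 1, 1, 1, 1, 1, 1, 1, 1, 1, 1, 1, 1, 1, 1, 1, 1, 1), n = 22 boxes. Hook lengths by row (left-to-right, top-to-bottom): [21, 2]; [20, 1]; [18]; [17]; [16]; [15]; [14]; [13]; [12]; [11]; [10]; [9]; [8]; [7]; [6]; [5]; [4]; [3]; [2]; [1]. Product of hooks = 5377993912811520000. So f^λ = 22! / 5377993912811520000 = 1124000727777607680000 / 5377993912811520000 = 209.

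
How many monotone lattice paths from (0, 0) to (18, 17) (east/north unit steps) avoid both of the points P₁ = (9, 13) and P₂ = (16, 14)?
Number of paths = 2767479200

Inclusion–exclusion. Total paths: C(35, 18) = 4537567650. Through P₁: C(22, 9)·C(13, 9) = 355655300. Through P₂: C(30, 16)·C(5, 2) = 1454226750. Since P₁ is strictly southwest of P₂, a monotone path through both must visit P₁ then P₂; paths through both = C(22, 9)·C(8, 7)·C(5, 2) = 39793600. Avoid both = 4537567650 − 355655300 − 1454226750 + 39793600 = 2767479200.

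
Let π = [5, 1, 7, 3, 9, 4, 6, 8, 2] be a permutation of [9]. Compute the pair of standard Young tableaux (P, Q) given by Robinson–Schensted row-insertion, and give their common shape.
P = [1, 2, 4, 6, 8] / [3, 7, 9] / [5];  Q = [1, 3, 5, 7, 8] / [2, 4, 6] / [9];  common shape = (5, 3, 1)

Row-insert the values π_1, π_2, … into P one at a time, bumping the leftmost entry strictly greater than the inserted value down to the next row. The recording tableau Q records, in position (i, j), the step at which that cell was added to P.
  Insert 5 (step 1): P = [5];  Q = [1]
  Insert 1 (step 2): P = [1] / [5];  Q = [1] / [2]
  Insert 7 (step 3): P = [1, 7] / [5];  Q = [1, 3] / [2]
  Insert 3 (step 4): P = [1, 3] / [5, 7];  Q = [1, 3] / [2, 4]
  Insert 9 (step 5): P = [1, 3, 9] / [5, 7];  Q = [1, 3, 5] / [2, 4]
  Insert 4 (step 6): P = [1, 3, 4] / [5, 7, 9];  Q = [1, 3, 5] / [2, 4, 6]
  Insert 6 (step 7): P = [1, 3, 4, 6] / [5, 7, 9];  Q = [1, 3, 5, 7] / [2, 4, 6]
  Insert 8 (step 8): P = [1, 3, 4, 6, 8] / [5, 7, 9];  Q = [1, 3, 5, 7, 8] / [2, 4, 6]
  Insert 2 (step 9): P = [1, 2, 4, 6, 8] / [3, 7, 9] / [5];  Q = [1, 3, 5, 7, 8] / [2, 4, 6] / [9]
Final shape: (5, 3, 1).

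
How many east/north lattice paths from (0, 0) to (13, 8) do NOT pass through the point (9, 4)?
Number of paths = 153440

Total paths from (0, 0) to (13, 8): C(21, 13) = 203490. Paths through (9, 4): (paths (0, 0) → (9, 4)) × (paths (9, 4) → (13, 8)) = C(13, 9) · C(8, 4) = 715 · 70 = 50050. Avoidance count = 203490 − 50050 = 153440.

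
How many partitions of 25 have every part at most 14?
p(25, parts ≤ 14) = 1819

Use the recurrence p(n, m) = p(n, m−1) + p(n−m, m): either the largest part is < m (count p(n, m−1)) or the largest part is exactly m (remove one copy of m, count p(n−m, m)). With p(0, ·) = 1 this gives p(25, parts ≤ 14) = 1819. (By conjugating Young diagrams, this also counts partitions of 25 into at most 14 parts.)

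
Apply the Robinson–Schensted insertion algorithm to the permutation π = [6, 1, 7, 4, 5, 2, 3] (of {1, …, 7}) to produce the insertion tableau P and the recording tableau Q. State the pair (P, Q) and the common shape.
P = [1, 2, 3] / [4, 5] / [6, 7];  Q = [1, 3, 5] / [2, 4] / [6, 7];  common shape = (3, 2, 2)

Row-insert the values π_1, π_2, … into P one at a time, bumping the leftmost entry strictly greater than the inserted value down to the next row. The recording tableau Q records, in position (i, j), the step at which that cell was added to P.
  Insert 6 (step 1): P = [6];  Q = [1]
  Insert 1 (step 2): P = [1] / [6];  Q = [1] / [2]
  Insert 7 (step 3): P = [1, 7] / [6];  Q = [1, 3] / [2]
  Insert 4 (step 4): P = [1, 4] / [6, 7];  Q = [1, 3] / [2, 4]
  Insert 5 (step 5): P = [1, 4, 5] / [6, 7];  Q = [1, 3, 5] / [2, 4]
  Insert 2 (step 6): P = [1, 2, 5] / [4, 7] / [6];  Q = [1, 3, 5] / [2, 4] / [6]
  Insert 3 (step 7): P = [1, 2, 3] / [4, 5] / [6, 7];  Q = [1, 3, 5] / [2, 4] / [6, 7]
Final shape: (3, 2, 2).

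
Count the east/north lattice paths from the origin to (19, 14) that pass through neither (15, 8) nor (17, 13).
Number of paths = 387453492

Inclusion–exclusion. Total paths: C(33, 19) = 818809200. Through P₁: C(23, 15)·C(10, 4) = 102965940. Through P₂: C(30, 17)·C(3, 2) = 359279550. Since P₁ is strictly southwest of P₂, a monotone path through both must visit P₁ then P₂; paths through both = C(23, 15)·C(7, 2)·C(3, 2) = 30889782. Avoid both = 818809200 − 102965940 − 359279550 + 30889782 = 387453492.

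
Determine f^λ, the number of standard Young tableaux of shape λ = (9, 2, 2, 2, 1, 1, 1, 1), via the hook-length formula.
# SYT of shape (9, 2, 2, 2, 1, 1, 1, 1) = 2834325

Hook-length formula: f^λ = n! / Π hook(c), product over all cells c of the Young diagram. For λ = (9, 2, 2, 2, 1, 1, 1, 1), n = 19 boxes. Hook lengths by row (left-to-right, top-to-bottom): [16, 11, 7, 6, 5, 4, 3, 2, 1]; [8, 3]; [7, 2]; [6, 1]; [4]; [3]; [2]; [1]. Product of hooks = 42918543360. So f^λ = 19! / 42918543360 = 121645100408832000 / 42918543360 = 2834325.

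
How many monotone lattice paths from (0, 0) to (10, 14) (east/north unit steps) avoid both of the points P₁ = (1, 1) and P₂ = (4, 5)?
Number of paths = 686136

Inclusion–exclusion. Total paths: C(24, 10) = 1961256. Through P₁: C(2, 1)·C(22, 9) = 994840. Through P₂: C(9, 4)·C(15, 6) = 630630. Since P₁ is strictly southwest of P₂, a monotone path through both must visit P₁ then P₂; paths through both = C(2, 1)·C(7, 3)·C(15, 6) = 350350. Avoid both = 1961256 − 994840 − 630630 + 350350 = 686136.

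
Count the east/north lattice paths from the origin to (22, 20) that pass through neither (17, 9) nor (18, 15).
Number of paths = 372217477800

Inclusion–exclusion. Total paths: C(42, 22) = 513791607420. Through P₁: C(26, 17)·C(16, 5) = 13648034400. Through P₂: C(33, 18)·C(9, 4) = 130681948320. Since P₁ is strictly southwest of P₂, a monotone path through both must visit P₁ then P₂; paths through both = C(26, 17)·C(7, 1)·C(9, 4) = 2755853100. Avoid both = 513791607420 − 13648034400 − 130681948320 + 2755853100 = 372217477800.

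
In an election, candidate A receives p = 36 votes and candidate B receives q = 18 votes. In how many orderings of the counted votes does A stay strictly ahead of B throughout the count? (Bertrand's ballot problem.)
Strict-lead orderings = 32308782859535

Total orderings of the 54 votes with 36 for A: C(54, 36) = 96926348578605. By the Bertrand ballot formula (Cycle Lemma / reflection principle), the number of orderings in which A is strictly ahead of B throughout is (p − q)/(p + q) · C(p + q, p) = (36 − 18)/(36 + 18) · 96926348578605 = 32308782859535.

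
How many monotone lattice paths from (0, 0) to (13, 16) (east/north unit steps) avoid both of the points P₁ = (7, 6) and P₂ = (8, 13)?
Number of paths = 43495515

Inclusion–exclusion. Total paths: C(29, 13) = 67863915. Through P₁: C(13, 7)·C(16, 6) = 13741728. Through P₂: C(21, 8)·C(8, 5) = 11395440. Since P₁ is strictly southwest of P₂, a monotone path through both must visit P₁ then P₂; paths through both = C(13, 7)·C(8, 1)·C(8, 5) = 768768. Avoid both = 67863915 − 13741728 − 11395440 + 768768 = 43495515.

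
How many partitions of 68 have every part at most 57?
p(68, parts ≤ 57) = 3087596

Use the recurrence p(n, m) = p(n, m−1) + p(n−m, m): either the largest part is < m (count p(n, m−1)) or the largest part is exactly m (remove one copy of m, count p(n−m, m)). With p(0, ·) = 1 this gives p(68, parts ≤ 57) = 3087596. (By conjugating Young diagrams, this also counts partitions of 68 into at most 57 parts.)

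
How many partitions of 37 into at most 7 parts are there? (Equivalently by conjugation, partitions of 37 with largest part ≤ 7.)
p(37, parts ≤ 7) = 4526

Use the recurrence p(n, m) = p(n, m−1) + p(n−m, m): either the largest part is < m (count p(n, m−1)) or the largest part is exactly m (remove one copy of m, count p(n−m, m)). With p(0, ·) = 1 this gives p(37, parts ≤ 7) = 4526. (By conjugating Young diagrams, this also counts partitions of 37 into at most 7 parts.)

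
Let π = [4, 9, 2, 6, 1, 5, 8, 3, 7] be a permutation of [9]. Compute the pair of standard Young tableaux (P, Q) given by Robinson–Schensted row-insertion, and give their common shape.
P = [1, 3, 7] / [2, 5, 8] / [4, 6] / [9];  Q = [1, 2, 7] / [3, 4, 9] / [5, 6] / [8];  common shape = (3, 3, 2, 1)

Row-insert the values π_1, π_2, … into P one at a time, bumping the leftmost entry strictly greater than the inserted value down to the next row. The recording tableau Q records, in position (i, j), the step at which that cell was added to P.
  Insert 4 (step 1): P = [4];  Q = [1]
  Insert 9 (step 2): P = [4, 9];  Q = [1, 2]
  Insert 2 (step 3): P = [2, 9] / [4];  Q = [1, 2] / [3]
  Insert 6 (step 4): P = [2, 6] / [4, 9];  Q = [1, 2] / [3, 4]
  Insert 1 (step 5): P = [1, 6] / [2, 9] / [4];  Q = [1, 2] / [3, 4] / [5]
  Insert 5 (step 6): P = [1, 5] / [2, 6] / [4, 9];  Q = [1, 2] / [3, 4] / [5, 6]
  Insert 8 (step 7): P = [1, 5, 8] / [2, 6] / [4, 9];  Q = [1, 2, 7] / [3, 4] / [5, 6]
  Insert 3 (step 8): P = [1, 3, 8] / [2, 5] / [4, 6] / [9];  Q = [1, 2, 7] / [3, 4] / [5, 6] / [8]
  Insert 7 (step 9): P = [1, 3, 7] / [2, 5, 8] / [4, 6] / [9];  Q = [1, 2, 7] / [3, 4, 9] / [5, 6] / [8]
Final shape: (3, 3, 2, 1).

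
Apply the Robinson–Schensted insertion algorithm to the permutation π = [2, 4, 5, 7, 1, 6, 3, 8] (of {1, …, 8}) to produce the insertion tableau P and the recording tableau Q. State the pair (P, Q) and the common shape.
P = [1, 3, 5, 6, 8] / [2, 4] / [7];  Q = [1, 2, 3, 4, 8] / [5, 6] / [7];  common shape = (5, 2, 1)

Row-insert the values π_1, π_2, … into P one at a time, bumping the leftmost entry strictly greater than the inserted value down to the next row. The recording tableau Q records, in position (i, j), the step at which that cell was added to P.
  Insert 2 (step 1): P = [2];  Q = [1]
  Insert 4 (step 2): P = [2, 4];  Q = [1, 2]
  Insert 5 (step 3): P = [2, 4, 5];  Q = [1, 2, 3]
  Insert 7 (step 4): P = [2, 4, 5, 7];  Q = [1, 2, 3, 4]
  Insert 1 (step 5): P = [1, 4, 5, 7] / [2];  Q = [1, 2, 3, 4] / [5]
  Insert 6 (step 6): P = [1, 4, 5, 6] / [2, 7];  Q = [1, 2, 3, 4] / [5, 6]
  Insert 3 (step 7): P = [1, 3, 5, 6] / [2, 4] / [7];  Q = [1, 2, 3, 4] / [5, 6] / [7]
  Insert 8 (step 8): P = [1, 3, 5, 6, 8] / [2, 4] / [7];  Q = [1, 2, 3, 4, 8] / [5, 6] / [7]
Final shape: (5, 2, 1).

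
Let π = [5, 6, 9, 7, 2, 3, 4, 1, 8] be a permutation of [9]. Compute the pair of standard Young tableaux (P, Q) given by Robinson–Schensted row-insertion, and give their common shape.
P = [1, 3, 4, 8] / [2, 6, 7] / [5] / [9];  Q = [1, 2, 3, 9] / [4, 6, 7] / [5] / [8];  common shape = (4, 3, 1, 1)

Row-insert the values π_1, π_2, … into P one at a time, bumping the leftmost entry strictly greater than the inserted value down to the next row. The recording tableau Q records, in position (i, j), the step at which that cell was added to P.
  Insert 5 (step 1): P = [5];  Q = [1]
  Insert 6 (step 2): P = [5, 6];  Q = [1, 2]
  Insert 9 (step 3): P = [5, 6, 9];  Q = [1, 2, 3]
  Insert 7 (step 4): P = [5, 6, 7] / [9];  Q = [1, 2, 3] / [4]
  Insert 2 (step 5): P = [2, 6, 7] / [5] / [9];  Q = [1, 2, 3] / [4] / [5]
  Insert 3 (step 6): P = [2, 3, 7] / [5, 6] / [9];  Q = [1, 2, 3] / [4, 6] / [5]
  Insert 4 (step 7): P = [2, 3, 4] / [5, 6, 7] / [9];  Q = [1, 2, 3] / [4, 6, 7] / [5]
  Insert 1 (step 8): P = [1, 3, 4] / [2, 6, 7] / [5] / [9];  Q = [1, 2, 3] / [4, 6, 7] / [5] / [8]
  Insert 8 (step 9): P = [1, 3, 4, 8] / [2, 6, 7] / [5] / [9];  Q = [1, 2, 3, 9] / [4, 6, 7] / [5] / [8]
Final shape: (4, 3, 1, 1).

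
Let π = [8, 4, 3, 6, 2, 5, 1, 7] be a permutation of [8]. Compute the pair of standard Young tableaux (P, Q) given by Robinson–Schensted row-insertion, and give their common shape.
P = [1, 5, 7] / [2, 6] / [3] / [4] / [8];  Q = [1, 4, 8] / [2, 6] / [3] / [5] / [7];  common shape = (3, 2, 1, 1, 1)

Row-insert the values π_1, π_2, … into P one at a time, bumping the leftmost entry strictly greater than the inserted value down to the next row. The recording tableau Q records, in position (i, j), the step at which that cell was added to P.
  Insert 8 (step 1): P = [8];  Q = [1]
  Insert 4 (step 2): P = [4] / [8];  Q = [1] / [2]
  Insert 3 (step 3): P = [3] / [4] / [8];  Q = [1] / [2] / [3]
  Insert 6 (step 4): P = [3, 6] / [4] / [8];  Q = [1, 4] / [2] / [3]
  Insert 2 (step 5): P = [2, 6] / [3] / [4] / [8];  Q = [1, 4] / [2] / [3] / [5]
  Insert 5 (step 6): P = [2, 5] / [3, 6] / [4] / [8];  Q = [1, 4] / [2, 6] / [3] / [5]
  Insert 1 (step 7): P = [1, 5] / [2, 6] / [3] / [4] / [8];  Q = [1, 4] / [2, 6] / [3] / [5] / [7]
  Insert 7 (step 8): P = [1, 5, 7] / [2, 6] / [3] / [4] / [8];  Q = [1, 4, 8] / [2, 6] / [3] / [5] / [7]
Final shape: (3, 2, 1, 1, 1).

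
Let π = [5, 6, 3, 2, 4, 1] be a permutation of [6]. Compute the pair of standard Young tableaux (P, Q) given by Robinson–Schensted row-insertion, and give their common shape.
P = [1, 4] / [2, 6] / [3] / [5];  Q = [1, 2] / [3, 5] / [4] / [6];  common shape = (2, 2, 1, 1)

Row-insert the values π_1, π_2, … into P one at a time, bumping the leftmost entry strictly greater than the inserted value down to the next row. The recording tableau Q records, in position (i, j), the step at which that cell was added to P.
  Insert 5 (step 1): P = [5];  Q = [1]
  Insert 6 (step 2): P = [5, 6];  Q = [1, 2]
  Insert 3 (step 3): P = [3, 6] / [5];  Q = [1, 2] / [3]
  Insert 2 (step 4): P = [2, 6] / [3] / [5];  Q = [1, 2] / [3] / [4]
  Insert 4 (step 5): P = [2, 4] / [3, 6] / [5];  Q = [1, 2] / [3, 5] / [4]
  Insert 1 (step 6): P = [1, 4] / [2, 6] / [3] / [5];  Q = [1, 2] / [3, 5] / [4] / [6]
Final shape: (2, 2, 1, 1).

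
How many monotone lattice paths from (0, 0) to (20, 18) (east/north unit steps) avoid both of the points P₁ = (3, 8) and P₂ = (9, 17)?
Number of paths = 32158428885

Inclusion–exclusion. Total paths: C(38, 20) = 33578000610. Through P₁: C(11, 3)·C(27, 17) = 1391987025. Through P₂: C(26, 9)·C(12, 11) = 37494600. Since P₁ is strictly southwest of P₂, a monotone path through both must visit P₁ then P₂; paths through both = C(11, 3)·C(15, 6)·C(12, 11) = 9909900. Avoid both = 33578000610 − 1391987025 − 37494600 + 9909900 = 32158428885.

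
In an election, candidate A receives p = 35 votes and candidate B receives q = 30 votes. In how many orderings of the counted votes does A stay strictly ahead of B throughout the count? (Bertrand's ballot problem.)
Strict-lead orderings = 231469715790049632

Total orderings of the 65 votes with 35 for A: C(65, 35) = 3009106305270645216. By the Bertrand ballot formula (Cycle Lemma / reflection principle), the number of orderings in which A is strictly ahead of B throughout is (p − q)/(p + q) · C(p + q, p) = (35 − 30)/(35 + 30) · 3009106305270645216 = 231469715790049632.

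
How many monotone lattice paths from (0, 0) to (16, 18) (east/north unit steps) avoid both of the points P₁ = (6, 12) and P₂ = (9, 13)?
Number of paths = 1720155030

Inclusion–exclusion. Total paths: C(34, 16) = 2203961430. Through P₁: C(18, 6)·C(16, 10) = 148660512. Through P₂: C(22, 9)·C(12, 7) = 393956640. Since P₁ is strictly southwest of P₂, a monotone path through both must visit P₁ then P₂; paths through both = C(18, 6)·C(4, 3)·C(12, 7) = 58810752. Avoid both = 2203961430 − 148660512 − 393956640 + 58810752 = 1720155030.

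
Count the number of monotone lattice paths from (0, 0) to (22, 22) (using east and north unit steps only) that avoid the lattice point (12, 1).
Number of paths = 2103522385575

Total paths from (0, 0) to (22, 22): C(44, 22) = 2104098963720. Paths through (12, 1): (paths (0, 0) → (12, 1)) × (paths (12, 1) → (22, 22)) = C(13, 12) · C(31, 10) = 13 · 44352165 = 576578145. Avoidance count = 2104098963720 − 576578145 = 2103522385575.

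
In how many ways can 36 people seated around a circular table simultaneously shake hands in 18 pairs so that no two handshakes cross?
C_18 = 477638700

These noncrossing handshakes are counted by the Catalan number C_n = (1/(n + 1)) · C(2n, n). For n = 18: C_18 = (1/19) · C(36, 18) = 9075135300/19 = 477638700.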